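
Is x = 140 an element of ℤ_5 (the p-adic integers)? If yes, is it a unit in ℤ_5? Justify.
x ∈ ℤ_5 but not a unit; v_5(x) = 1 > 0

ℤ_5 = {x ∈ ℚ_5 : v_5(x) ≥ 0} and ℤ_5^× = {x ∈ ℤ_5 : v_5(x) = 0}. Here v_5(140) = v_5(num) − v_5(den) = 1; compare against these criteria.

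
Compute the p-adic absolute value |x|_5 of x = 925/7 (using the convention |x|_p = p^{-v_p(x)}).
|925/7|_5 = 1/25

Step 1 — compute v_5(x) by factoring powers of 5 out of the numerator and denominator: v_5(925/7) = 2. Step 2 — apply |x|_p = p^{-v_p(x)} = 5^{-2} = 1/25.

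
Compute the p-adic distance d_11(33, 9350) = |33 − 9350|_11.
d_11(33, 9350) = 1/1331

Step 1 — x − y = 33 − 9350 = -9317. Step 2 — v_11(-9317) = 3 (factor: -9317 = −(11^3 · 7); the sign does not affect v_p). Step 3 — |x − y|_11 = 11^{-3} = 1/1331.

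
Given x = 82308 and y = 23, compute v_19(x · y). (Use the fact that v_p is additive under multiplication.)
v_19(1893084) = 3

v_p(x) = 3 (factor: 82308 = 19^3 · 12); v_p(y) = 0 (factor: 23 = 19^0 · 23). Additivity: v_p(xy) = v_p(x) + v_p(y) = 3 + 0 = 3. (Direct check: xy = 1893084 = 19^3 · (276).)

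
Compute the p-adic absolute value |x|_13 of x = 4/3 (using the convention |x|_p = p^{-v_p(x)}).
|4/3|_13 = 1

Step 1 — compute v_13(x) by factoring powers of 13 out of the numerator and denominator: v_13(4/3) = 0. Step 2 — apply |x|_p = p^{-v_p(x)} = 13^{0} = 1.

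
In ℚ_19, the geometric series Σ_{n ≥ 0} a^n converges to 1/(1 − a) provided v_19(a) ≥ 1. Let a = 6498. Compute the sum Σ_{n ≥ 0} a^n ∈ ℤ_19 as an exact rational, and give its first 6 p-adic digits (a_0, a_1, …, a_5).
Σ a^n = 1/(1 − a) = -1/6497;  first 6 digits = (1, 0, 18, 0, 1, 17)

v_19(a) = 2 ≥ 1, so the series converges in ℤ_19 to 1/(1 − a) = 1/(1 − 6498) = -1/6497. Expand this rational in ℤ_19: compute digits iteratively via d_i = x_i mod 19, x_{i+1} = (x_i − d_i)/19. The first 6 digits are (1, 0, 18, 0, 1, 17).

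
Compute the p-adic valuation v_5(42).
v_5(42) = 0

v_5(n) is the largest exponent k such that 5^k divides n. Factor out: 42 = 5^0 · 42. (Sign doesn't affect v_p.) So v_5(42) = 0.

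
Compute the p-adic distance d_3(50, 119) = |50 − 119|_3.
d_3(50, 119) = 1/3

Step 1 — x − y = 50 − 119 = -69. Step 2 — v_3(-69) = 1 (factor: -69 = −(3^1 · 23); the sign does not affect v_p). Step 3 — |x − y|_3 = 3^{-1} = 1/3.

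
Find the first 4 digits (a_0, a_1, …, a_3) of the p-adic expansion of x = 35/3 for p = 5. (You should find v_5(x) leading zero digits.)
(a_0, …, a_3) = (0, 4, 3, 1)

v_5(35/3) = 1, so a_0 = ... = a_0 = 0. Factor out: x = 5^1 · u with u = 7/3 a unit in ℤ_5. Expand u iteratively via a_{v+i} = u_i mod 5, u_{i+1} = (u_i − a_{v+i})/5:
  u_0 = 7/3;  a_1 = 4;  u_1 = (u_0 − 4)/5 = -1/3
  u_1 = -1/3;  a_2 = 3;  u_2 = (u_1 − 3)/5 = -2/3
  u_2 = -2/3;  a_3 = 1;  u_3 = (u_2 − 1)/5 = -1/3
Digits: (0, 4, 3, 1).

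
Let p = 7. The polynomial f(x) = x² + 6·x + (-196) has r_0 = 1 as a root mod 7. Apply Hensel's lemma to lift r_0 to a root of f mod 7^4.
r_3 = 1562 (mod 2401)

Hensel: r_{i+1} = r_i − f(r_i)·(f′(r_i))^{-1} mod 7^{i+2}, f′(x) = 2x + 6. Iterate:
  r_0 = 1 (mod 7)
  r_1 = 43 (mod 49)
  r_2 = 190 (mod 343)
  r_3 = 1562 (mod 2401)
Final: r = 1562 satisfies f(r) ≡ 0 mod 7^4.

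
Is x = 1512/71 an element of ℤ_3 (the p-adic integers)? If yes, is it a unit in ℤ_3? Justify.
x ∈ ℤ_3 but not a unit; v_3(x) = 3 > 0

ℤ_3 = {x ∈ ℚ_3 : v_3(x) ≥ 0} and ℤ_3^× = {x ∈ ℤ_3 : v_3(x) = 0}. Here v_3(1512/71) = v_3(num) − v_3(den) = 3; compare against these criteria.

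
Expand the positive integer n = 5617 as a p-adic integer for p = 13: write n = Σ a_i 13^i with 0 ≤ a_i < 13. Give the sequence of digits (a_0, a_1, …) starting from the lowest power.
(a_0, a_1, …) = (1, 3, 7, 2)

Repeated division by 13 gives the digits low-to-high: 5617 = 1 + 3·13^1 + 7·13^2 + 2·13^3. Digit sequence: (1, 3, 7, 2).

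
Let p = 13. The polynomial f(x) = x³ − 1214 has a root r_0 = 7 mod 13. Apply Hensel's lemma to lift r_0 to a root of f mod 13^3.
r_2 = 1281 (mod 2197)

Hensel: r_{i+1} = r_i − f(r_i)/f′(r_i) mod 13^{i+2}, where f′(x) = 3x². Iterate:
  r_0 = 7 (mod 13)
  r_1 = 98 (mod 169)
  r_2 = 1281 (mod 2197)
Final: r = 1281 with f(r) ≡ 0 mod 13^3.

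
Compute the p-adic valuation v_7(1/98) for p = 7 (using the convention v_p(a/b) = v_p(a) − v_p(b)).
v_7(1/98) = -2

Factor powers of 7 from the numerator and denominator of the reduced fraction: 1 = 7^0 · 1 and 98 = 7^2 · 2. Apply v_p(a/b) = v_p(a) − v_p(b): v_7(1/98) = 0 − 2 = -2.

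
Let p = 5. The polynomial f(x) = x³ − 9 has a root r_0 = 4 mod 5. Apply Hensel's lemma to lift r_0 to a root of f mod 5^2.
r_1 = 19 (mod 25)

Hensel: r_{i+1} = r_i − f(r_i)/f′(r_i) mod 5^{i+2}, where f′(x) = 3x². Iterate:
  r_0 = 4 (mod 5)
  r_1 = 19 (mod 25)
Final: r = 19 with f(r) ≡ 0 mod 5^2.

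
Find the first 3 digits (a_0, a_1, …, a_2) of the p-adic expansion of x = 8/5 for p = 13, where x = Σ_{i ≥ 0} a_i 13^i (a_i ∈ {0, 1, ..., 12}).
(a_0, …, a_2) = (12, 7, 2)

v_13(8/5) = 0 (numerator and denominator both coprime to 13), so x ∈ ℤ_13^×. Compute digits iteratively via a_i = x_i mod 13, x_{i+1} = (x_i − a_i)/13, with x_0 = x:
  x_0 = 8/5;  a_0 = 12;  x_1 = (x_0 − 12)/13 = -4/5
  x_1 = -4/5;  a_1 = 7;  x_2 = (x_1 − 7)/13 = -3/5
  x_2 = -3/5;  a_2 = 2;  x_3 = (x_2 − 2)/13 = -1/5
Digits: (12, 7, 2).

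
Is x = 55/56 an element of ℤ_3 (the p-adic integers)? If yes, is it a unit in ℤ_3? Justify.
x ∈ ℤ_3^× (unit); v_3(x) = 0

ℤ_3 = {x ∈ ℚ_3 : v_3(x) ≥ 0} and ℤ_3^× = {x ∈ ℤ_3 : v_3(x) = 0}. Here v_3(55/56) = v_3(num) − v_3(den) = 0; compare against these criteria.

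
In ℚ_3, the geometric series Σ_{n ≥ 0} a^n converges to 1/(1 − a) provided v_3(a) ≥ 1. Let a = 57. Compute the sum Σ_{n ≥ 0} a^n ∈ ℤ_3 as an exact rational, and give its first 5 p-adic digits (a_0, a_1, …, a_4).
Σ a^n = 1/(1 − a) = -1/56;  first 5 digits = (1, 1, 1, 0, 0)

v_3(a) = 1 ≥ 1, so the series converges in ℤ_3 to 1/(1 − a) = 1/(1 − 57) = -1/56. Expand this rational in ℤ_3: compute digits iteratively via d_i = x_i mod 3, x_{i+1} = (x_i − d_i)/3. The first 5 digits are (1, 1, 1, 0, 0).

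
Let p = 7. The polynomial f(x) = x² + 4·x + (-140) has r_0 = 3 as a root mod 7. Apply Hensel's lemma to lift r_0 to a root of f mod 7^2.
r_1 = 10 (mod 49)

Hensel: r_{i+1} = r_i − f(r_i)·(f′(r_i))^{-1} mod 7^{i+2}, f′(x) = 2x + 4. Iterate:
  r_0 = 3 (mod 7)
  r_1 = 10 (mod 49)
Final: r = 10 satisfies f(r) ≡ 0 mod 7^2.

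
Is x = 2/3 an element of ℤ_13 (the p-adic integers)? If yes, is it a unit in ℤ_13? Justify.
x ∈ ℤ_13^× (unit); v_13(x) = 0

ℤ_13 = {x ∈ ℚ_13 : v_13(x) ≥ 0} and ℤ_13^× = {x ∈ ℤ_13 : v_13(x) = 0}. Here v_13(2/3) = v_13(num) − v_13(den) = 0; compare against these criteria.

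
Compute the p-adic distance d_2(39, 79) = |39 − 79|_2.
d_2(39, 79) = 1/8

Step 1 — x − y = 39 − 79 = -40. Step 2 — v_2(-40) = 3 (factor: -40 = −(2^3 · 5); the sign does not affect v_p). Step 3 — |x − y|_2 = 2^{-3} = 1/8.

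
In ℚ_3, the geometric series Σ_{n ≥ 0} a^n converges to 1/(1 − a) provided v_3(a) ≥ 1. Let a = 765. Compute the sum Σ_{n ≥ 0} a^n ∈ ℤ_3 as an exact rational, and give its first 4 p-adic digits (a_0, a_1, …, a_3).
Σ a^n = 1/(1 − a) = -1/764;  first 4 digits = (1, 0, 1, 1)

v_3(a) = 2 ≥ 1, so the series converges in ℤ_3 to 1/(1 − a) = 1/(1 − 765) = -1/764. Expand this rational in ℤ_3: compute digits iteratively via d_i = x_i mod 3, x_{i+1} = (x_i − d_i)/3. The first 4 digits are (1, 0, 1, 1).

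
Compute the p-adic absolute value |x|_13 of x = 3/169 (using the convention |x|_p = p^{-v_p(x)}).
|3/169|_13 = 169

Step 1 — compute v_13(x) by factoring powers of 13 out of the numerator and denominator: v_13(3/169) = -2. Step 2 — apply |x|_p = p^{-v_p(x)} = 13^{2} = 169.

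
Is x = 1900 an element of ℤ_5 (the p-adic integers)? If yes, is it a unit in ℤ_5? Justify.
x ∈ ℤ_5 but not a unit; v_5(x) = 2 > 0

ℤ_5 = {x ∈ ℚ_5 : v_5(x) ≥ 0} and ℤ_5^× = {x ∈ ℤ_5 : v_5(x) = 0}. Here v_5(1900) = v_5(num) − v_5(den) = 2; compare against these criteria.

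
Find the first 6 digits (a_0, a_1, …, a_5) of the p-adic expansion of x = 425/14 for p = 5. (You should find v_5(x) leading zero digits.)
(a_0, …, a_5) = (0, 0, 3, 0, 1, 3)

v_5(425/14) = 2, so a_0 = ... = a_1 = 0. Factor out: x = 5^2 · u with u = 17/14 a unit in ℤ_5. Expand u iteratively via a_{v+i} = u_i mod 5, u_{i+1} = (u_i − a_{v+i})/5:
  u_0 = 17/14;  a_2 = 3;  u_1 = (u_0 − 3)/5 = -5/14
  u_1 = -5/14;  a_3 = 0;  u_2 = (u_1 − 0)/5 = -1/14
  u_2 = -1/14;  a_4 = 1;  u_3 = (u_2 − 1)/5 = -3/14
  u_3 = -3/14;  a_5 = 3;  u_4 = (u_3 − 3)/5 = -9/14
Digits: (0, 0, 3, 0, 1, 3).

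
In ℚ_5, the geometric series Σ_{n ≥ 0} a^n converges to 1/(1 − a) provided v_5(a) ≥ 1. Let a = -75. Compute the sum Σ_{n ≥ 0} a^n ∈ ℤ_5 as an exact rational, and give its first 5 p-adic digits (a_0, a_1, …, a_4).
Σ a^n = 1/(1 − a) = 1/76;  first 5 digits = (1, 0, 2, 4, 3)

v_5(a) = 2 ≥ 1, so the series converges in ℤ_5 to 1/(1 − a) = 1/(1 − (-75)) = 1/76. Expand this rational in ℤ_5: compute digits iteratively via d_i = x_i mod 5, x_{i+1} = (x_i − d_i)/5. The first 5 digits are (1, 0, 2, 4, 3).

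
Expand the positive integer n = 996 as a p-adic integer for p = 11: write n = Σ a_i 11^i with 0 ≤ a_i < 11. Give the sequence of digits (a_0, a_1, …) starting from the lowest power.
(a_0, a_1, …) = (6, 2, 8)

Repeated division by 11 gives the digits low-to-high: 996 = 6 + 2·11^1 + 8·11^2. Digit sequence: (6, 2, 8).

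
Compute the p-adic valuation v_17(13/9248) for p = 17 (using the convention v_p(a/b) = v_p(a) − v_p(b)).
v_17(13/9248) = -2

Factor powers of 17 from the numerator and denominator of the reduced fraction: 13 = 17^0 · 13 and 9248 = 17^2 · 32. Apply v_p(a/b) = v_p(a) − v_p(b): v_17(13/9248) = 0 − 2 = -2.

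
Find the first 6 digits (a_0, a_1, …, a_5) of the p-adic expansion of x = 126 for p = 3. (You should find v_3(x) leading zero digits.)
(a_0, …, a_5) = (0, 0, 2, 1, 1, 0)

v_3(126) = 2, so a_0 = ... = a_1 = 0. Factor out: x = 3^2 · u with u = 14 a unit in ℤ_3. Expand u iteratively via a_{v+i} = u_i mod 3, u_{i+1} = (u_i − a_{v+i})/3:
  u_0 = 14;  a_2 = 2;  u_1 = (u_0 − 2)/3 = 4
  u_1 = 4;  a_3 = 1;  u_2 = (u_1 − 1)/3 = 1
  u_2 = 1;  a_4 = 1;  u_3 = (u_2 − 1)/3 = 0
  u_3 = 0;  a_5 = 0;  u_4 = (u_3 − 0)/3 = 0
Digits: (0, 0, 2, 1, 1, 0).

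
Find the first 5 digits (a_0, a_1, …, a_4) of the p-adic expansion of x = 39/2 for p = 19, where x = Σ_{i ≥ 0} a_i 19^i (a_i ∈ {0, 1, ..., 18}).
(a_0, …, a_4) = (10, 10, 9, 9, 9)

v_19(39/2) = 0 (numerator and denominator both coprime to 19), so x ∈ ℤ_19^×. Compute digits iteratively via a_i = x_i mod 19, x_{i+1} = (x_i − a_i)/19, with x_0 = x:
  x_0 = 39/2;  a_0 = 10;  x_1 = (x_0 − 10)/19 = 1/2
  x_1 = 1/2;  a_1 = 10;  x_2 = (x_1 − 10)/19 = -1/2
  x_2 = -1/2;  a_2 = 9;  x_3 = (x_2 − 9)/19 = -1/2
  x_3 = -1/2;  a_3 = 9;  x_4 = (x_3 − 9)/19 = -1/2
  x_4 = -1/2;  a_4 = 9;  x_5 = (x_4 − 9)/19 = -1/2
Digits: (10, 10, 9, 9, 9).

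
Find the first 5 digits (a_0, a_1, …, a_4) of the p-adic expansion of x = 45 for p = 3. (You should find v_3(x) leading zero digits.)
(a_0, …, a_4) = (0, 0, 2, 1, 0)

v_3(45) = 2, so a_0 = ... = a_1 = 0. Factor out: x = 3^2 · u with u = 5 a unit in ℤ_3. Expand u iteratively via a_{v+i} = u_i mod 3, u_{i+1} = (u_i − a_{v+i})/3:
  u_0 = 5;  a_2 = 2;  u_1 = (u_0 − 2)/3 = 1
  u_1 = 1;  a_3 = 1;  u_2 = (u_1 − 1)/3 = 0
  u_2 = 0;  a_4 = 0;  u_3 = (u_2 − 0)/3 = 0
Digits: (0, 0, 2, 1, 0).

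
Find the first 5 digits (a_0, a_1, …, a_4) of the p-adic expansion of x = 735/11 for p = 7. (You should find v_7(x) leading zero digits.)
(a_0, …, a_4) = (0, 0, 2, 5, 5)

v_7(735/11) = 2, so a_0 = ... = a_1 = 0. Factor out: x = 7^2 · u with u = 15/11 a unit in ℤ_7. Expand u iteratively via a_{v+i} = u_i mod 7, u_{i+1} = (u_i − a_{v+i})/7:
  u_0 = 15/11;  a_2 = 2;  u_1 = (u_0 − 2)/7 = -1/11
  u_1 = -1/11;  a_3 = 5;  u_2 = (u_1 − 5)/7 = -8/11
  u_2 = -8/11;  a_4 = 5;  u_3 = (u_2 − 5)/7 = -9/11
Digits: (0, 0, 2, 5, 5).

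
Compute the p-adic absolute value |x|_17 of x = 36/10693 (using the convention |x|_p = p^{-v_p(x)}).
|36/10693|_17 = 289

Step 1 — compute v_17(x) by factoring powers of 17 out of the numerator and denominator: v_17(36/10693) = -2. Step 2 — apply |x|_p = p^{-v_p(x)} = 17^{2} = 289.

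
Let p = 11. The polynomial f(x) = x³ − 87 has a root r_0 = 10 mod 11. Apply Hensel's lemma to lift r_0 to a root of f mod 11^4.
r_3 = 1924 (mod 14641)

Hensel: r_{i+1} = r_i − f(r_i)/f′(r_i) mod 11^{i+2}, where f′(x) = 3x². Iterate:
  r_0 = 10 (mod 11)
  r_1 = 109 (mod 121)
  r_2 = 593 (mod 1331)
  r_3 = 1924 (mod 14641)
Final: r = 1924 with f(r) ≡ 0 mod 11^4.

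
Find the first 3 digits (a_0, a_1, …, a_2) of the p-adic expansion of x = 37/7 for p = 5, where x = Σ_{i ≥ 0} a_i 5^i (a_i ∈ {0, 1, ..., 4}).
(a_0, …, a_2) = (1, 3, 1)

v_5(37/7) = 0 (numerator and denominator both coprime to 5), so x ∈ ℤ_5^×. Compute digits iteratively via a_i = x_i mod 5, x_{i+1} = (x_i − a_i)/5, with x_0 = x:
  x_0 = 37/7;  a_0 = 1;  x_1 = (x_0 − 1)/5 = 6/7
  x_1 = 6/7;  a_1 = 3;  x_2 = (x_1 − 3)/5 = -3/7
  x_2 = -3/7;  a_2 = 1;  x_3 = (x_2 − 1)/5 = -2/7
Digits: (1, 3, 1).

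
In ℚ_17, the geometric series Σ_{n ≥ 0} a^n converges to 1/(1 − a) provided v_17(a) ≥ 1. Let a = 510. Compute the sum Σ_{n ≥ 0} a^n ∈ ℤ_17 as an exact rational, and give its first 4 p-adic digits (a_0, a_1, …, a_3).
Σ a^n = 1/(1 − a) = -1/509;  first 4 digits = (1, 13, 0, 6)

v_17(a) = 1 ≥ 1, so the series converges in ℤ_17 to 1/(1 − a) = 1/(1 − 510) = -1/509. Expand this rational in ℤ_17: compute digits iteratively via d_i = x_i mod 17, x_{i+1} = (x_i − d_i)/17. The first 4 digits are (1, 13, 0, 6).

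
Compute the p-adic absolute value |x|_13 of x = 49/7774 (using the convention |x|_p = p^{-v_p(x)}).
|49/7774|_13 = 169

Step 1 — compute v_13(x) by factoring powers of 13 out of the numerator and denominator: v_13(49/7774) = -2. Step 2 — apply |x|_p = p^{-v_p(x)} = 13^{2} = 169.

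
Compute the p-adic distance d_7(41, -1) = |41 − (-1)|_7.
d_7(41, -1) = 1/7

Step 1 — x − y = 41 − (-1) = 42. Step 2 — v_7(42) = 1 (factor: 42 = (7^1 · 6); the sign does not affect v_p). Step 3 — |x − y|_7 = 7^{-1} = 1/7.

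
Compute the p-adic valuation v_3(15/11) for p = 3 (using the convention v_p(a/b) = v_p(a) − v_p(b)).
v_3(15/11) = 1

Factor powers of 3 from the numerator and denominator of the reduced fraction: 15 = 3^1 · 5 and 11 = 3^0 · 11. Apply v_p(a/b) = v_p(a) − v_p(b): v_3(15/11) = 1 − 0 = 1.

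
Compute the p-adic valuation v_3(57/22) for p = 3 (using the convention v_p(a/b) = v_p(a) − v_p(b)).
v_3(57/22) = 1

Factor powers of 3 from the numerator and denominator of the reduced fraction: 57 = 3^1 · 19 and 22 = 3^0 · 22. Apply v_p(a/b) = v_p(a) − v_p(b): v_3(57/22) = 1 − 0 = 1.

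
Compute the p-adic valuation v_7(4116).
v_7(4116) = 3

v_7(n) is the largest exponent k such that 7^k divides n. Factor out: 4116 = 7^3 · 12. (Sign doesn't affect v_p.) So v_7(4116) = 3.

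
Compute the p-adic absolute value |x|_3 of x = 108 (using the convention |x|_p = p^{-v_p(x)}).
|108|_3 = 1/27

Step 1 — compute v_3(x) by factoring powers of 3 out of the numerator and denominator: v_3(108) = 3. Step 2 — apply |x|_p = p^{-v_p(x)} = 3^{-3} = 1/27.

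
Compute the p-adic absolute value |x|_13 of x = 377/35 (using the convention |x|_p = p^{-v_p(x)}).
|377/35|_13 = 1/13

Step 1 — compute v_13(x) by factoring powers of 13 out of the numerator and denominator: v_13(377/35) = 1. Step 2 — apply |x|_p = p^{-v_p(x)} = 13^{-1} = 1/13.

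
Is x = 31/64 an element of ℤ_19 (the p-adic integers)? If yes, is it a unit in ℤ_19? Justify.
x ∈ ℤ_19^× (unit); v_19(x) = 0

ℤ_19 = {x ∈ ℚ_19 : v_19(x) ≥ 0} and ℤ_19^× = {x ∈ ℤ_19 : v_19(x) = 0}. Here v_19(31/64) = v_19(num) − v_19(den) = 0; compare against these criteria.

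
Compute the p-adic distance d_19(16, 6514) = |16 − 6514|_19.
d_19(16, 6514) = 1/361

Step 1 — x − y = 16 − 6514 = -6498. Step 2 — v_19(-6498) = 2 (factor: -6498 = −(19^2 · 18); the sign does not affect v_p). Step 3 — |x − y|_19 = 19^{-2} = 1/361.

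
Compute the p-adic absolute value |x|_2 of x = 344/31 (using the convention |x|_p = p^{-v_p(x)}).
|344/31|_2 = 1/8

Step 1 — compute v_2(x) by factoring powers of 2 out of the numerator and denominator: v_2(344/31) = 3. Step 2 — apply |x|_p = p^{-v_p(x)} = 2^{-3} = 1/8.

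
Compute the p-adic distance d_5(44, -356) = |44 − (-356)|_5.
d_5(44, -356) = 1/25

Step 1 — x − y = 44 − (-356) = 400. Step 2 — v_5(400) = 2 (factor: 400 = (5^2 · 16); the sign does not affect v_p). Step 3 — |x − y|_5 = 5^{-2} = 1/25.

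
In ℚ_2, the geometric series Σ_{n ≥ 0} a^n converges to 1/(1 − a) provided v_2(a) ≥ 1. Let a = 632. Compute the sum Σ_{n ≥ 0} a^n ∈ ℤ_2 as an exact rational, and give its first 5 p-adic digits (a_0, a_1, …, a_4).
Σ a^n = 1/(1 − a) = -1/631;  first 5 digits = (1, 0, 0, 1, 1)

v_2(a) = 3 ≥ 1, so the series converges in ℤ_2 to 1/(1 − a) = 1/(1 − 632) = -1/631. Expand this rational in ℤ_2: compute digits iteratively via d_i = x_i mod 2, x_{i+1} = (x_i − d_i)/2. The first 5 digits are (1, 0, 0, 1, 1).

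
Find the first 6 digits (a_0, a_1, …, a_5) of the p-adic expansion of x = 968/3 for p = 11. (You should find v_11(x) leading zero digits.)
(a_0, …, a_5) = (0, 0, 10, 3, 7, 3)

v_11(968/3) = 2, so a_0 = ... = a_1 = 0. Factor out: x = 11^2 · u with u = 8/3 a unit in ℤ_11. Expand u iteratively via a_{v+i} = u_i mod 11, u_{i+1} = (u_i − a_{v+i})/11:
  u_0 = 8/3;  a_2 = 10;  u_1 = (u_0 − 10)/11 = -2/3
  u_1 = -2/3;  a_3 = 3;  u_2 = (u_1 − 3)/11 = -1/3
  u_2 = -1/3;  a_4 = 7;  u_3 = (u_2 − 7)/11 = -2/3
  u_3 = -2/3;  a_5 = 3;  u_4 = (u_3 − 3)/11 = -1/3
Digits: (0, 0, 10, 3, 7, 3).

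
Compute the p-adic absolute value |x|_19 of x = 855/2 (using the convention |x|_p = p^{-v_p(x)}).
|855/2|_19 = 1/19

Step 1 — compute v_19(x) by factoring powers of 19 out of the numerator and denominator: v_19(855/2) = 1. Step 2 — apply |x|_p = p^{-v_p(x)} = 19^{-1} = 1/19.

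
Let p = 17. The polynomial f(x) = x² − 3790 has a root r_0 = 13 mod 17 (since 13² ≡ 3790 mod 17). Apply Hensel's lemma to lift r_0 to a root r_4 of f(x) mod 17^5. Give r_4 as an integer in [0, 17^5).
r_4 = 153200 (mod 1419857)

Hensel's recurrence: r_{i+1} = r_i − f(r_i)·(f′(r_i))^{-1} mod 17^{i+2}, with f′(x) = 2x. Iterate:
  r_0 = 13 (mod 17)
  r_1 = 30 (mod 289)
  r_2 = 897 (mod 4913)
  r_3 = 69679 (mod 83521)
  r_4 = 153200 (mod 1419857)
Final: r_4 = 153200, and one checks f(r_4) ≡ 0 mod 17^5.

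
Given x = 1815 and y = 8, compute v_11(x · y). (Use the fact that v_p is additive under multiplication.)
v_11(14520) = 2

v_p(x) = 2 (factor: 1815 = 11^2 · 15); v_p(y) = 0 (factor: 8 = 11^0 · 8). Additivity: v_p(xy) = v_p(x) + v_p(y) = 2 + 0 = 2. (Direct check: xy = 14520 = 11^2 · (120).)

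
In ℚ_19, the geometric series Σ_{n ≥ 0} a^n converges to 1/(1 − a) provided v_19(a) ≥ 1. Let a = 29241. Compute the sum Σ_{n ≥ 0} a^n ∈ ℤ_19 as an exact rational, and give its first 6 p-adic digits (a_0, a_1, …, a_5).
Σ a^n = 1/(1 − a) = -1/29240;  first 6 digits = (1, 0, 5, 4, 6, 3)

v_19(a) = 2 ≥ 1, so the series converges in ℤ_19 to 1/(1 − a) = 1/(1 − 29241) = -1/29240. Expand this rational in ℤ_19: compute digits iteratively via d_i = x_i mod 19, x_{i+1} = (x_i − d_i)/19. The first 6 digits are (1, 0, 5, 4, 6, 3).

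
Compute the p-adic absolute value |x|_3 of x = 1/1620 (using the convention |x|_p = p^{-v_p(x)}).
|1/1620|_3 = 81

Step 1 — compute v_3(x) by factoring powers of 3 out of the numerator and denominator: v_3(1/1620) = -4. Step 2 — apply |x|_p = p^{-v_p(x)} = 3^{4} = 81.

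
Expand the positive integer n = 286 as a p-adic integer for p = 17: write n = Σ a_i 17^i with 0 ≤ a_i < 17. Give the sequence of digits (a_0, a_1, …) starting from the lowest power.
(a_0, a_1, …) = (14, 16)

Repeated division by 17 gives the digits low-to-high: 286 = 14 + 16·17^1. Digit sequence: (14, 16).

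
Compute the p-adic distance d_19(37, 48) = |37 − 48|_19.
d_19(37, 48) = 1

Step 1 — x − y = 37 − 48 = -11. Step 2 — v_19(-11) = 0 (factor: -11 = −(19^0 · 11); the sign does not affect v_p). Step 3 — |x − y|_19 = 19^{0} = 1.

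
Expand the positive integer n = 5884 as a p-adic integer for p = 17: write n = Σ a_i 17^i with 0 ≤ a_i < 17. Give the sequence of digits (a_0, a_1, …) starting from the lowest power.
(a_0, a_1, …) = (2, 6, 3, 1)

Repeated division by 17 gives the digits low-to-high: 5884 = 2 + 6·17^1 + 3·17^2 + 1·17^3. Digit sequence: (2, 6, 3, 1).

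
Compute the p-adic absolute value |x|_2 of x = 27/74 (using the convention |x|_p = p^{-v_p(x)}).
|27/74|_2 = 2

Step 1 — compute v_2(x) by factoring powers of 2 out of the numerator and denominator: v_2(27/74) = -1. Step 2 — apply |x|_p = p^{-v_p(x)} = 2^{1} = 2.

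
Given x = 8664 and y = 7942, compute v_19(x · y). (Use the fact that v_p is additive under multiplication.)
v_19(68809488) = 4

v_p(x) = 2 (factor: 8664 = 19^2 · 24); v_p(y) = 2 (factor: 7942 = 19^2 · 22). Additivity: v_p(xy) = v_p(x) + v_p(y) = 2 + 2 = 4. (Direct check: xy = 68809488 = 19^4 · (528).)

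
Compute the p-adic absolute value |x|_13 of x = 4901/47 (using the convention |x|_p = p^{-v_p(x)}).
|4901/47|_13 = 1/169

Step 1 — compute v_13(x) by factoring powers of 13 out of the numerator and denominator: v_13(4901/47) = 2. Step 2 — apply |x|_p = p^{-v_p(x)} = 13^{-2} = 1/169.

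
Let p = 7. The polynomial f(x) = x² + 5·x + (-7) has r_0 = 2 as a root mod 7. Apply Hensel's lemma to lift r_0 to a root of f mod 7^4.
r_3 = 905 (mod 2401)

Hensel: r_{i+1} = r_i − f(r_i)·(f′(r_i))^{-1} mod 7^{i+2}, f′(x) = 2x + 5. Iterate:
  r_0 = 2 (mod 7)
  r_1 = 23 (mod 49)
  r_2 = 219 (mod 343)
  r_3 = 905 (mod 2401)
Final: r = 905 satisfies f(r) ≡ 0 mod 7^4.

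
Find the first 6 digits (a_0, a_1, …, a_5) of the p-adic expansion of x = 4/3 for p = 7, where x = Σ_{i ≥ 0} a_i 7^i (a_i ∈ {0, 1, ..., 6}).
(a_0, …, a_5) = (6, 4, 4, 4, 4, 4)

v_7(4/3) = 0 (numerator and denominator both coprime to 7), so x ∈ ℤ_7^×. Compute digits iteratively via a_i = x_i mod 7, x_{i+1} = (x_i − a_i)/7, with x_0 = x:
  x_0 = 4/3;  a_0 = 6;  x_1 = (x_0 − 6)/7 = -2/3
  x_1 = -2/3;  a_1 = 4;  x_2 = (x_1 − 4)/7 = -2/3
  x_2 = -2/3;  a_2 = 4;  x_3 = (x_2 − 4)/7 = -2/3
  x_3 = -2/3;  a_3 = 4;  x_4 = (x_3 − 4)/7 = -2/3
  x_4 = -2/3;  a_4 = 4;  x_5 = (x_4 − 4)/7 = -2/3
  x_5 = -2/3;  a_5 = 4;  x_6 = (x_5 − 4)/7 = -2/3
Digits: (6, 4, 4, 4, 4, 4).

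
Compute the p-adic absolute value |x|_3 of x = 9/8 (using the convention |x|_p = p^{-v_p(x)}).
|9/8|_3 = 1/9

Step 1 — compute v_3(x) by factoring powers of 3 out of the numerator and denominator: v_3(9/8) = 2. Step 2 — apply |x|_p = p^{-v_p(x)} = 3^{-2} = 1/9.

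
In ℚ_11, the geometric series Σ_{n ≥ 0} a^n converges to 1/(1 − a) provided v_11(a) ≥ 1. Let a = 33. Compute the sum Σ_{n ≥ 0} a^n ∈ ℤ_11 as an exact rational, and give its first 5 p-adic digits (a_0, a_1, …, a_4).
Σ a^n = 1/(1 − a) = -1/32;  first 5 digits = (1, 3, 9, 5, 6)

v_11(a) = 1 ≥ 1, so the series converges in ℤ_11 to 1/(1 − a) = 1/(1 − 33) = -1/32. Expand this rational in ℤ_11: compute digits iteratively via d_i = x_i mod 11, x_{i+1} = (x_i − d_i)/11. The first 5 digits are (1, 3, 9, 5, 6).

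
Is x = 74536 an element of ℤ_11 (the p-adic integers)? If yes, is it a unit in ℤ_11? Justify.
x ∈ ℤ_11 but not a unit; v_11(x) = 3 > 0

ℤ_11 = {x ∈ ℚ_11 : v_11(x) ≥ 0} and ℤ_11^× = {x ∈ ℤ_11 : v_11(x) = 0}. Here v_11(74536) = v_11(num) − v_11(den) = 3; compare against these criteria.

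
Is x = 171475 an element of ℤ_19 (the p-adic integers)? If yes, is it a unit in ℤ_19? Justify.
x ∈ ℤ_19 but not a unit; v_19(x) = 3 > 0

ℤ_19 = {x ∈ ℚ_19 : v_19(x) ≥ 0} and ℤ_19^× = {x ∈ ℤ_19 : v_19(x) = 0}. Here v_19(171475) = v_19(num) − v_19(den) = 3; compare against these criteria.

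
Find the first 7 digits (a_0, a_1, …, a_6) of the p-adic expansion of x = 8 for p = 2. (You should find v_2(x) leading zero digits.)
(a_0, …, a_6) = (0, 0, 0, 1, 0, 0, 0)

v_2(8) = 3, so a_0 = ... = a_2 = 0. Factor out: x = 2^3 · u with u = 1 a unit in ℤ_2. Expand u iteratively via a_{v+i} = u_i mod 2, u_{i+1} = (u_i − a_{v+i})/2:
  u_0 = 1;  a_3 = 1;  u_1 = (u_0 − 1)/2 = 0
  u_1 = 0;  a_4 = 0;  u_2 = (u_1 − 0)/2 = 0
  u_2 = 0;  a_5 = 0;  u_3 = (u_2 − 0)/2 = 0
  u_3 = 0;  a_6 = 0;  u_4 = (u_3 − 0)/2 = 0
Digits: (0, 0, 0, 1, 0, 0, 0).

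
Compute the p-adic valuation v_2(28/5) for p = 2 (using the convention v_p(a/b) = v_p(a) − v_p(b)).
v_2(28/5) = 2

Factor powers of 2 from the numerator and denominator of the reduced fraction: 28 = 2^2 · 7 and 5 = 2^0 · 5. Apply v_p(a/b) = v_p(a) − v_p(b): v_2(28/5) = 2 − 0 = 2.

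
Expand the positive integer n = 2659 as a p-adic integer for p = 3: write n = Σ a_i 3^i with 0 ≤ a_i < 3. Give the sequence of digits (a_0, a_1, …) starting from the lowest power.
(a_0, a_1, …) = (1, 1, 1, 2, 2, 1, 0, 1)

Repeated division by 3 gives the digits low-to-high: 2659 = 1 + 1·3^1 + 1·3^2 + 2·3^3 + 2·3^4 + 1·3^5 + 1·3^7. Digit sequence: (1, 1, 1, 2, 2, 1, 0, 1).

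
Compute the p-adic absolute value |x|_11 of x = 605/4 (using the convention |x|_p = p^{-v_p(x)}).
|605/4|_11 = 1/121

Step 1 — compute v_11(x) by factoring powers of 11 out of the numerator and denominator: v_11(605/4) = 2. Step 2 — apply |x|_p = p^{-v_p(x)} = 11^{-2} = 1/121.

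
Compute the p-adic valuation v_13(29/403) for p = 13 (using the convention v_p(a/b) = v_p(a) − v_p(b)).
v_13(29/403) = -1

Factor powers of 13 from the numerator and denominator of the reduced fraction: 29 = 13^0 · 29 and 403 = 13^1 · 31. Apply v_p(a/b) = v_p(a) − v_p(b): v_13(29/403) = 0 − 1 = -1.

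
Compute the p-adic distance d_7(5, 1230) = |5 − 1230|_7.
d_7(5, 1230) = 1/49

Step 1 — x − y = 5 − 1230 = -1225. Step 2 — v_7(-1225) = 2 (factor: -1225 = −(7^2 · 25); the sign does not affect v_p). Step 3 — |x − y|_7 = 7^{-2} = 1/49.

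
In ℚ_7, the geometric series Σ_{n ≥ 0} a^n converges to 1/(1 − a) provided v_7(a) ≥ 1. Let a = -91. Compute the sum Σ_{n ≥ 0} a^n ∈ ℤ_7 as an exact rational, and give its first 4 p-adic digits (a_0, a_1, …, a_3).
Σ a^n = 1/(1 − a) = 1/92;  first 4 digits = (1, 1, 6, 3)

v_7(a) = 1 ≥ 1, so the series converges in ℤ_7 to 1/(1 − a) = 1/(1 − (-91)) = 1/92. Expand this rational in ℤ_7: compute digits iteratively via d_i = x_i mod 7, x_{i+1} = (x_i − d_i)/7. The first 4 digits are (1, 1, 6, 3).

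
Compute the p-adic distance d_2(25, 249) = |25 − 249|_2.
d_2(25, 249) = 1/32

Step 1 — x − y = 25 − 249 = -224. Step 2 — v_2(-224) = 5 (factor: -224 = −(2^5 · 7); the sign does not affect v_p). Step 3 — |x − y|_2 = 2^{-5} = 1/32.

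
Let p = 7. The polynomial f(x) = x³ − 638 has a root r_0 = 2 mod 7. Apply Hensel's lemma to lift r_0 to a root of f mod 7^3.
r_2 = 177 (mod 343)

Hensel: r_{i+1} = r_i − f(r_i)/f′(r_i) mod 7^{i+2}, where f′(x) = 3x². Iterate:
  r_0 = 2 (mod 7)
  r_1 = 30 (mod 49)
  r_2 = 177 (mod 343)
Final: r = 177 with f(r) ≡ 0 mod 7^3.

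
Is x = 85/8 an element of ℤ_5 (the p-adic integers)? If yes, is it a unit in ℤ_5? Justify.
x ∈ ℤ_5 but not a unit; v_5(x) = 1 > 0

ℤ_5 = {x ∈ ℚ_5 : v_5(x) ≥ 0} and ℤ_5^× = {x ∈ ℤ_5 : v_5(x) = 0}. Here v_5(85/8) = v_5(num) − v_5(den) = 1; compare against these criteria.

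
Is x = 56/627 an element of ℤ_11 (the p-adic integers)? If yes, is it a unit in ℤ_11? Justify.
x ∉ ℤ_11 (v_11(x) = -1 < 0)

ℤ_11 = {x ∈ ℚ_11 : v_11(x) ≥ 0} and ℤ_11^× = {x ∈ ℤ_11 : v_11(x) = 0}. Here v_11(56/627) = v_11(num) − v_11(den) = -1; compare against these criteria.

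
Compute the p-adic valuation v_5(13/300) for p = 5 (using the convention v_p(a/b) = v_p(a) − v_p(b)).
v_5(13/300) = -2

Factor powers of 5 from the numerator and denominator of the reduced fraction: 13 = 5^0 · 13 and 300 = 5^2 · 12. Apply v_p(a/b) = v_p(a) − v_p(b): v_5(13/300) = 0 − 2 = -2.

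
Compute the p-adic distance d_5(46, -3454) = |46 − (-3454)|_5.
d_5(46, -3454) = 1/125

Step 1 — x − y = 46 − (-3454) = 3500. Step 2 — v_5(3500) = 3 (factor: 3500 = (5^3 · 28); the sign does not affect v_p). Step 3 — |x − y|_5 = 5^{-3} = 1/125.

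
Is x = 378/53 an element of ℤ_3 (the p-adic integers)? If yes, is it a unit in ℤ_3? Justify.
x ∈ ℤ_3 but not a unit; v_3(x) = 3 > 0

ℤ_3 = {x ∈ ℚ_3 : v_3(x) ≥ 0} and ℤ_3^× = {x ∈ ℤ_3 : v_3(x) = 0}. Here v_3(378/53) = v_3(num) − v_3(den) = 3; compare against these criteria.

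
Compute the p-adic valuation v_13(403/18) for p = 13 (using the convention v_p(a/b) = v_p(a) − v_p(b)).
v_13(403/18) = 1

Factor powers of 13 from the numerator and denominator of the reduced fraction: 403 = 13^1 · 31 and 18 = 13^0 · 18. Apply v_p(a/b) = v_p(a) − v_p(b): v_13(403/18) = 1 − 0 = 1.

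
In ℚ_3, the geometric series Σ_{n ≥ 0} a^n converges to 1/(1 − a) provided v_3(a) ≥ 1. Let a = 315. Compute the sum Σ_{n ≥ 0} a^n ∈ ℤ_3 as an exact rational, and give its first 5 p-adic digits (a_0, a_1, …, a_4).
Σ a^n = 1/(1 − a) = -1/314;  first 5 digits = (1, 0, 2, 2, 1)

v_3(a) = 2 ≥ 1, so the series converges in ℤ_3 to 1/(1 − a) = 1/(1 − 315) = -1/314. Expand this rational in ℤ_3: compute digits iteratively via d_i = x_i mod 3, x_{i+1} = (x_i − d_i)/3. The first 5 digits are (1, 0, 2, 2, 1).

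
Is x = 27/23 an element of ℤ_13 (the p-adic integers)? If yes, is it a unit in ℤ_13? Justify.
x ∈ ℤ_13^× (unit); v_13(x) = 0

ℤ_13 = {x ∈ ℚ_13 : v_13(x) ≥ 0} and ℤ_13^× = {x ∈ ℤ_13 : v_13(x) = 0}. Here v_13(27/23) = v_13(num) − v_13(den) = 0; compare against these criteria.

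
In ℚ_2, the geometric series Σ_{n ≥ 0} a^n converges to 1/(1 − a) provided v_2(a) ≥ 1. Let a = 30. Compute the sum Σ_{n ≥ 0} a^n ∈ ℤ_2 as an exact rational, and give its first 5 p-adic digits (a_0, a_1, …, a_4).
Σ a^n = 1/(1 − a) = -1/29;  first 5 digits = (1, 1, 0, 1, 0)

v_2(a) = 1 ≥ 1, so the series converges in ℤ_2 to 1/(1 − a) = 1/(1 − 30) = -1/29. Expand this rational in ℤ_2: compute digits iteratively via d_i = x_i mod 2, x_{i+1} = (x_i − d_i)/2. The first 5 digits are (1, 1, 0, 1, 0).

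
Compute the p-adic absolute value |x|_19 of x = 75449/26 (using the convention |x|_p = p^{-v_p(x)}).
|75449/26|_19 = 1/6859

Step 1 — compute v_19(x) by factoring powers of 19 out of the numerator and denominator: v_19(75449/26) = 3. Step 2 — apply |x|_p = p^{-v_p(x)} = 19^{-3} = 1/6859.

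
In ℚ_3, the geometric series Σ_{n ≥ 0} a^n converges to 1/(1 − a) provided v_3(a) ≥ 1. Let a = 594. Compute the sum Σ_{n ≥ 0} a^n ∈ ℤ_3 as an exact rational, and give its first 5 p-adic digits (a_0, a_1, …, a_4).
Σ a^n = 1/(1 − a) = -1/593;  first 5 digits = (1, 0, 0, 1, 1)

v_3(a) = 3 ≥ 1, so the series converges in ℤ_3 to 1/(1 − a) = 1/(1 − 594) = -1/593. Expand this rational in ℤ_3: compute digits iteratively via d_i = x_i mod 3, x_{i+1} = (x_i − d_i)/3. The first 5 digits are (1, 0, 0, 1, 1).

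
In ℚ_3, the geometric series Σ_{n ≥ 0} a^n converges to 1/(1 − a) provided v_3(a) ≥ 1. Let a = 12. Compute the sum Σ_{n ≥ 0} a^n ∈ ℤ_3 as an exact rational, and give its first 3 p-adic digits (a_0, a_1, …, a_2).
Σ a^n = 1/(1 − a) = -1/11;  first 3 digits = (1, 1, 2)

v_3(a) = 1 ≥ 1, so the series converges in ℤ_3 to 1/(1 − a) = 1/(1 − 12) = -1/11. Expand this rational in ℤ_3: compute digits iteratively via d_i = x_i mod 3, x_{i+1} = (x_i − d_i)/3. The first 3 digits are (1, 1, 2).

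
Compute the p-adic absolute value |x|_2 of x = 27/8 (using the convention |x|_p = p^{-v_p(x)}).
|27/8|_2 = 8

Step 1 — compute v_2(x) by factoring powers of 2 out of the numerator and denominator: v_2(27/8) = -3. Step 2 — apply |x|_p = p^{-v_p(x)} = 2^{3} = 8.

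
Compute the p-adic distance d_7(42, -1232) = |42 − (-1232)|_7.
d_7(42, -1232) = 1/49

Step 1 — x − y = 42 − (-1232) = 1274. Step 2 — v_7(1274) = 2 (factor: 1274 = (7^2 · 26); the sign does not affect v_p). Step 3 — |x − y|_7 = 7^{-2} = 1/49.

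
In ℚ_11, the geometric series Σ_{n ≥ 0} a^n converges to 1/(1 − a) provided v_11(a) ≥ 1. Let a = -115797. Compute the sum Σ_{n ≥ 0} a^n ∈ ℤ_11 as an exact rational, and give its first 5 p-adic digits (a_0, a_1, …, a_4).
Σ a^n = 1/(1 − a) = 1/115798;  first 5 digits = (1, 0, 0, 1, 3)

v_11(a) = 3 ≥ 1, so the series converges in ℤ_11 to 1/(1 − a) = 1/(1 − (-115797)) = 1/115798. Expand this rational in ℤ_11: compute digits iteratively via d_i = x_i mod 11, x_{i+1} = (x_i − d_i)/11. The first 5 digits are (1, 0, 0, 1, 3).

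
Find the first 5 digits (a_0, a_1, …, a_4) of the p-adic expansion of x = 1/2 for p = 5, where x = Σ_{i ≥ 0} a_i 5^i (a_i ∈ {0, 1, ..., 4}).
(a_0, …, a_4) = (3, 2, 2, 2, 2)

v_5(1/2) = 0 (numerator and denominator both coprime to 5), so x ∈ ℤ_5^×. Compute digits iteratively via a_i = x_i mod 5, x_{i+1} = (x_i − a_i)/5, with x_0 = x:
  x_0 = 1/2;  a_0 = 3;  x_1 = (x_0 − 3)/5 = -1/2
  x_1 = -1/2;  a_1 = 2;  x_2 = (x_1 − 2)/5 = -1/2
  x_2 = -1/2;  a_2 = 2;  x_3 = (x_2 − 2)/5 = -1/2
  x_3 = -1/2;  a_3 = 2;  x_4 = (x_3 − 2)/5 = -1/2
  x_4 = -1/2;  a_4 = 2;  x_5 = (x_4 − 2)/5 = -1/2
Digits: (3, 2, 2, 2, 2).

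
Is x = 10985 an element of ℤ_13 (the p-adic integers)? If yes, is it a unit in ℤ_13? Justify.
x ∈ ℤ_13 but not a unit; v_13(x) = 3 > 0

ℤ_13 = {x ∈ ℚ_13 : v_13(x) ≥ 0} and ℤ_13^× = {x ∈ ℤ_13 : v_13(x) = 0}. Here v_13(10985) = v_13(num) − v_13(den) = 3; compare against these criteria.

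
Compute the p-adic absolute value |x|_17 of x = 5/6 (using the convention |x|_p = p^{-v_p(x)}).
|5/6|_17 = 1

Step 1 — compute v_17(x) by factoring powers of 17 out of the numerator and denominator: v_17(5/6) = 0. Step 2 — apply |x|_p = p^{-v_p(x)} = 17^{0} = 1.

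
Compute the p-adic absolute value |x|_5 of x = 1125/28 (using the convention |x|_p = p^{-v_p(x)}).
|1125/28|_5 = 1/125

Step 1 — compute v_5(x) by factoring powers of 5 out of the numerator and denominator: v_5(1125/28) = 3. Step 2 — apply |x|_p = p^{-v_p(x)} = 5^{-3} = 1/125.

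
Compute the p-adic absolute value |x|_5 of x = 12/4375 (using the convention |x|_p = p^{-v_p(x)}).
|12/4375|_5 = 625

Step 1 — compute v_5(x) by factoring powers of 5 out of the numerator and denominator: v_5(12/4375) = -4. Step 2 — apply |x|_p = p^{-v_p(x)} = 5^{4} = 625.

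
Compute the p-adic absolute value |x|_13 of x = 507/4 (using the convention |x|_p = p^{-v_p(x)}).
|507/4|_13 = 1/169

Step 1 — compute v_13(x) by factoring powers of 13 out of the numerator and denominator: v_13(507/4) = 2. Step 2 — apply |x|_p = p^{-v_p(x)} = 13^{-2} = 1/169.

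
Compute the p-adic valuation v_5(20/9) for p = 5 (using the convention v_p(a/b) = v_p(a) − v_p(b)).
v_5(20/9) = 1

Factor powers of 5 from the numerator and denominator of the reduced fraction: 20 = 5^1 · 4 and 9 = 5^0 · 9. Apply v_p(a/b) = v_p(a) − v_p(b): v_5(20/9) = 1 − 0 = 1.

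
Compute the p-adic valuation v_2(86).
v_2(86) = 1

v_2(n) is the largest exponent k such that 2^k divides n. Factor out: 86 = 2^1 · 43. (Sign doesn't affect v_p.) So v_2(86) = 1.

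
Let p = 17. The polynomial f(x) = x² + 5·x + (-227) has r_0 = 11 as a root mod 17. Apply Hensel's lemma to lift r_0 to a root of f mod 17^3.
r_2 = 334 (mod 4913)

Hensel: r_{i+1} = r_i − f(r_i)·(f′(r_i))^{-1} mod 17^{i+2}, f′(x) = 2x + 5. Iterate:
  r_0 = 11 (mod 17)
  r_1 = 45 (mod 289)
  r_2 = 334 (mod 4913)
Final: r = 334 satisfies f(r) ≡ 0 mod 17^3.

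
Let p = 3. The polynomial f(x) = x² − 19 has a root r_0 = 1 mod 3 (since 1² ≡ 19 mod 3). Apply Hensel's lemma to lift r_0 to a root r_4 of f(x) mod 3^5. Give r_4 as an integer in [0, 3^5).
r_4 = 91 (mod 243)

Hensel's recurrence: r_{i+1} = r_i − f(r_i)·(f′(r_i))^{-1} mod 3^{i+2}, with f′(x) = 2x. Iterate:
  r_0 = 1 (mod 3)
  r_1 = 1 (mod 9)
  r_2 = 10 (mod 27)
  r_3 = 10 (mod 81)
  r_4 = 91 (mod 243)
Final: r_4 = 91, and one checks f(r_4) ≡ 0 mod 3^5.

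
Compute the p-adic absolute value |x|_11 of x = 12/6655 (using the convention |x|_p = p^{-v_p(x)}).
|12/6655|_11 = 1331

Step 1 — compute v_11(x) by factoring powers of 11 out of the numerator and denominator: v_11(12/6655) = -3. Step 2 — apply |x|_p = p^{-v_p(x)} = 11^{3} = 1331.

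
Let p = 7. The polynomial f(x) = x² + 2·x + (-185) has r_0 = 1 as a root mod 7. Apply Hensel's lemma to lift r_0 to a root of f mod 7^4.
r_3 = 1737 (mod 2401)

Hensel: r_{i+1} = r_i − f(r_i)·(f′(r_i))^{-1} mod 7^{i+2}, f′(x) = 2x + 2. Iterate:
  r_0 = 1 (mod 7)
  r_1 = 22 (mod 49)
  r_2 = 22 (mod 343)
  r_3 = 1737 (mod 2401)
Final: r = 1737 satisfies f(r) ≡ 0 mod 7^4.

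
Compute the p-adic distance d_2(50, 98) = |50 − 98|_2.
d_2(50, 98) = 1/16

Step 1 — x − y = 50 − 98 = -48. Step 2 — v_2(-48) = 4 (factor: -48 = −(2^4 · 3); the sign does not affect v_p). Step 3 — |x − y|_2 = 2^{-4} = 1/16.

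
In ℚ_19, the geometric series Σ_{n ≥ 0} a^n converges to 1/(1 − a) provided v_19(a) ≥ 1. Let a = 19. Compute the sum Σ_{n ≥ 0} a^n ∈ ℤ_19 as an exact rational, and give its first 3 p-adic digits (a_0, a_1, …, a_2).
Σ a^n = 1/(1 − a) = -1/18;  first 3 digits = (1, 1, 1)

v_19(a) = 1 ≥ 1, so the series converges in ℤ_19 to 1/(1 − a) = 1/(1 − 19) = -1/18. Expand this rational in ℤ_19: compute digits iteratively via d_i = x_i mod 19, x_{i+1} = (x_i − d_i)/19. The first 3 digits are (1, 1, 1).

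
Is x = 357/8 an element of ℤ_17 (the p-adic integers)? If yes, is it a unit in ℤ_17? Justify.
x ∈ ℤ_17 but not a unit; v_17(x) = 1 > 0

ℤ_17 = {x ∈ ℚ_17 : v_17(x) ≥ 0} and ℤ_17^× = {x ∈ ℤ_17 : v_17(x) = 0}. Here v_17(357/8) = v_17(num) − v_17(den) = 1; compare against these criteria.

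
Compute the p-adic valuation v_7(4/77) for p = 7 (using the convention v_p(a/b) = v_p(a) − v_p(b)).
v_7(4/77) = -1

Factor powers of 7 from the numerator and denominator of the reduced fraction: 4 = 7^0 · 4 and 77 = 7^1 · 11. Apply v_p(a/b) = v_p(a) − v_p(b): v_7(4/77) = 0 − 1 = -1.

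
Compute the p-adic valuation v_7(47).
v_7(47) = 0

v_7(n) is the largest exponent k such that 7^k divides n. Factor out: 47 = 7^0 · 47. (Sign doesn't affect v_p.) So v_7(47) = 0.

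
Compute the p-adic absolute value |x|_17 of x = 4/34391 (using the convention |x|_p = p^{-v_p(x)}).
|4/34391|_17 = 4913

Step 1 — compute v_17(x) by factoring powers of 17 out of the numerator and denominator: v_17(4/34391) = -3. Step 2 — apply |x|_p = p^{-v_p(x)} = 17^{3} = 4913.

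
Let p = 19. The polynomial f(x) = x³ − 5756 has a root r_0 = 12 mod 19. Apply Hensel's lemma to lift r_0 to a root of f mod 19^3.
r_2 = 3755 (mod 6859)

Hensel: r_{i+1} = r_i − f(r_i)/f′(r_i) mod 19^{i+2}, where f′(x) = 3x². Iterate:
  r_0 = 12 (mod 19)
  r_1 = 145 (mod 361)
  r_2 = 3755 (mod 6859)
Final: r = 3755 with f(r) ≡ 0 mod 19^3.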